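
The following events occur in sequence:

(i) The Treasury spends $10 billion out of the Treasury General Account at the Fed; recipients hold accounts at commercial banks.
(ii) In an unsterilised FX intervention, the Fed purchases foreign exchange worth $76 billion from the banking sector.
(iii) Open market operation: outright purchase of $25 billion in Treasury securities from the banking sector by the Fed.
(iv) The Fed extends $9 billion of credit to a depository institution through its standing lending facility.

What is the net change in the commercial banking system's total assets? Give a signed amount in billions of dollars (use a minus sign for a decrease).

Government spending $10 billion: bank balance sheets expand → +$10B.
FX purchase $76 billion: just an asset swap on bank balance sheets → 0.
OMO purchase (from banks) $25 billion: just an asset swap on bank balance sheets → 0.
Discount-window loan $9 billion: bank balance sheets expand → +$9B.
Net: 10 + 0 + 0 + 9 = +$19 billion.

+$19 billion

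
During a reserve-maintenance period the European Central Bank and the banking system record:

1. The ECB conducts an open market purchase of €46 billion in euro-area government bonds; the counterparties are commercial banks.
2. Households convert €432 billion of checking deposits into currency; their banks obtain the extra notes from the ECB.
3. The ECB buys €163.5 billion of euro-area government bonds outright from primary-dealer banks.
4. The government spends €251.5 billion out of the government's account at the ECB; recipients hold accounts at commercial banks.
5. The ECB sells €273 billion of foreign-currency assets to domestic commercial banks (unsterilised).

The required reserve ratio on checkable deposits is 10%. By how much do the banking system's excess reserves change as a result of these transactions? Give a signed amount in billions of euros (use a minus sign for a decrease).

-€225.95 billion

OMO purchase (from banks) €46 billion: reserves +€46B, deposits 0.
Currency withdrawal €432 billion: reserves −€432B, deposits −€432B.
OMO purchase (from banks) €163.5 billion: reserves +€163.5B, deposits 0.
Government spending €251.5 billion: reserves +€251.5B, deposits +€251.5B.
FX sale €273 billion: reserves −€273B, deposits 0.
Totals: Δreserves = −€244B, Δdeposits = −€180.5B.
Δrequired reserves = 10% × −€180.5B = −€18.05B.
Δexcess reserves = Δreserves − Δrequired = −€244B − (−€18.05B) = -€225.95 billion.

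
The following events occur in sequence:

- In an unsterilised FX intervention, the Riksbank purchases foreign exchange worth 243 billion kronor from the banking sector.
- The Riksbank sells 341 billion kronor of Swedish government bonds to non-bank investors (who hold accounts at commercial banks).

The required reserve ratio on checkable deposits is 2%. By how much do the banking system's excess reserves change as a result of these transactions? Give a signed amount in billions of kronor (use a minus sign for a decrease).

FX purchase 243 billion kronor: reserves +243B, deposits 0.
Asset sale (to non-banks) 341 billion kronor: reserves −341B, deposits −341B.
Totals: Δreserves = −98B, Δdeposits = −341B.
Δrequired reserves = 2% × −341B = −6.82B.
Δexcess reserves = Δreserves − Δrequired = −98B − (−6.82B) = -91.18 billion.

-91.18 billion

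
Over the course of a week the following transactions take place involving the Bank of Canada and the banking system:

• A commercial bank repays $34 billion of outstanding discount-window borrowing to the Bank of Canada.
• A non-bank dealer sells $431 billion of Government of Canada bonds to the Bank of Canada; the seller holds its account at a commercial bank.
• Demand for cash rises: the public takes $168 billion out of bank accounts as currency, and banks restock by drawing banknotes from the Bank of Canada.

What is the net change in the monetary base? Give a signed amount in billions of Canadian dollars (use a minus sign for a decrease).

Bank of Canada balance sheet:
  Assets:      Securities +$431B, Loans to banks −$34B
  Liabilities: Bank reserves +$229B, Currency in circulation +$168B
Commercial banking system:
  Assets:      Reserves at CB +$229B
  Liabilities: Checkable deposits +$263B, Borrowings from CB −$34B
Monetary base = currency + reserves: +$168B + (+$229B) = +$397 billion.

+$397 billion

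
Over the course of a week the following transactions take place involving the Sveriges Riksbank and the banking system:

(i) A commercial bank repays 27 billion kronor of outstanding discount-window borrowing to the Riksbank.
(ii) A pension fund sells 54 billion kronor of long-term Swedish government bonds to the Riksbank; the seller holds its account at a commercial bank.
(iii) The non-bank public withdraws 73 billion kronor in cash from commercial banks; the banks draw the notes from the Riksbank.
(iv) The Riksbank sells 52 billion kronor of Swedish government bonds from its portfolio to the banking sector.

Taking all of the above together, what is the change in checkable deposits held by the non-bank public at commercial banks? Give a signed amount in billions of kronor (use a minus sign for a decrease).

-19 billion

Riksbank balance sheet:
  Assets:      Securities +2B, Loans to banks −27B
  Liabilities: Bank reserves −98B, Currency in circulation +73B
Commercial banking system:
  Assets:      Reserves at CB −98B, Securities +52B
  Liabilities: Checkable deposits −19B, Borrowings from CB −27B
So the change in checkable deposits held by the non-bank public at commercial banks is -19 billion.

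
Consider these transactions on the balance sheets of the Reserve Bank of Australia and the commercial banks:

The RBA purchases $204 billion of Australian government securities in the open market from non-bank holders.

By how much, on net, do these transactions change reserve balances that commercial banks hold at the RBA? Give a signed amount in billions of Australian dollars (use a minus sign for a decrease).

+$204 billion

RBA balance sheet:
  Assets:      Securities +$204B
  Liabilities: Bank reserves +$204B
So the change in reserve balances that commercial banks hold at the RBA is +$204 billion.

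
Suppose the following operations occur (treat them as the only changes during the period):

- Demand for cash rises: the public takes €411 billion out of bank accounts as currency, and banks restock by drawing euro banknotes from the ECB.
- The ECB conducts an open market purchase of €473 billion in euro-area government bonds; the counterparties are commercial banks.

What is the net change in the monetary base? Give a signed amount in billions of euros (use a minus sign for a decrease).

Currency withdrawal €411 billion: just a shift between currency and reserves — both are base money → 0.
OMO purchase (from banks) €473 billion: ECB balance sheet expands → +€473B.
Net: 0 + 473 = +€473 billion.

+€473 billion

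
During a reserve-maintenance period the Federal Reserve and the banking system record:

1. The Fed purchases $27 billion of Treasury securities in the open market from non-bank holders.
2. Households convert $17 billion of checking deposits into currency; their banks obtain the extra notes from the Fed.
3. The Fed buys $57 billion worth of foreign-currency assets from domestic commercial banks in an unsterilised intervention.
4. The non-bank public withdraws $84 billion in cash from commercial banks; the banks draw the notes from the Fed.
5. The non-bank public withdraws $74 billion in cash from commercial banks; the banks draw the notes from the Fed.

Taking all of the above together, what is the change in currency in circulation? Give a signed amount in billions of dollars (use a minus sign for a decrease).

Asset purchase (from non-banks) $27 billion: no currency enters or leaves circulation → 0.
Currency withdrawal $17 billion: notes leave the central bank → +$17B.
FX purchase $57 billion: no currency enters or leaves circulation → 0.
Currency withdrawal $84 billion: notes leave the central bank → +$84B.
Currency withdrawal $74 billion: notes leave the central bank → +$74B.
Net: 0 + 17 + 0 + 84 + 74 = +$175 billion.

+$175 billion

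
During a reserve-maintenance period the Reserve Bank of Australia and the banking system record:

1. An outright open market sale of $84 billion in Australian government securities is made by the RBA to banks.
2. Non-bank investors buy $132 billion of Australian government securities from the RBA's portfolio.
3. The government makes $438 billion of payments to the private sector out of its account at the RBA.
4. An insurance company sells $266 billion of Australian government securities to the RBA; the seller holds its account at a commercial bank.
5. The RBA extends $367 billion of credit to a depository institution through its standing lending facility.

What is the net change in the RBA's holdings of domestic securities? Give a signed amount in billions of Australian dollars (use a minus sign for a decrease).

+$50 billion

RBA balance sheet:
  Assets:      Securities +$50B, Loans to banks +$367B
  Liabilities: Bank reserves +$855B, Government deposits −$438B
So the change in the RBA's holdings of domestic securities is +$50 billion.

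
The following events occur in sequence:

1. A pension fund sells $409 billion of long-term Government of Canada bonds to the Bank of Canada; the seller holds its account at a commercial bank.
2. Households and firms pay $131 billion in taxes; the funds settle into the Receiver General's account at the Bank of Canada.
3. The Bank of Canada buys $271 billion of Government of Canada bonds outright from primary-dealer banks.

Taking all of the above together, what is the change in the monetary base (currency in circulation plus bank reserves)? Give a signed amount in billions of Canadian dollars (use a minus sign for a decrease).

Bank of Canada balance sheet:
  Assets:      Securities +$680B
  Liabilities: Bank reserves +$549B, Government deposits +$131B
Commercial banking system:
  Assets:      Reserves at CB +$549B, Securities −$271B
  Liabilities: Checkable deposits +$278B
Monetary base = currency + reserves: 0 + (+$549B) = +$549 billion.

+$549 billion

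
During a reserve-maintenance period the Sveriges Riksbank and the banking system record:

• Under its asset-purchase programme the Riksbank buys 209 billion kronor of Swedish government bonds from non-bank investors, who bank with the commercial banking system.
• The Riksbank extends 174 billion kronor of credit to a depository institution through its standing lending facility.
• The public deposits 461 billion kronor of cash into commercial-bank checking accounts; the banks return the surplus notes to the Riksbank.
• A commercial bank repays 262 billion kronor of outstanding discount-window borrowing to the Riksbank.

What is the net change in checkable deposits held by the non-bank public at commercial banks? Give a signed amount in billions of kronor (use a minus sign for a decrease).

+670 billion

Asset purchase (from non-banks) 209 billion kronor: non-bank counterparties' bank balances rise → +209B.
Discount-window loan 174 billion kronor: the counterparty is a bank, so public deposits are unchanged → 0.
Currency deposit 461 billion kronor: non-bank counterparties' bank balances rise → +461B.
Discount-window repayment 262 billion kronor: the counterparty is a bank, so public deposits are unchanged → 0.
Net: 209 + 0 + 461 + 0 = +670 billion.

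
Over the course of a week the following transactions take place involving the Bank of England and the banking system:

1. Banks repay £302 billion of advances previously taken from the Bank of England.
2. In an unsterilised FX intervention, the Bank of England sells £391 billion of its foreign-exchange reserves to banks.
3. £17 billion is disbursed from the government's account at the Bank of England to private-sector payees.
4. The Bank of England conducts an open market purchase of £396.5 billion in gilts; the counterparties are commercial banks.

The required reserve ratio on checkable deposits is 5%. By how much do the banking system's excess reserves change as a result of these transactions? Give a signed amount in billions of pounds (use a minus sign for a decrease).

-£280.35 billion

Discount-window repayment £302 billion: reserves −£302B, deposits 0.
FX sale £391 billion: reserves −£391B, deposits 0.
Government spending £17 billion: reserves +£17B, deposits +£17B.
OMO purchase (from banks) £396.5 billion: reserves +£396.5B, deposits 0.
Totals: Δreserves = −£279.5B, Δdeposits = +£17B.
Δrequired reserves = 5% × +£17B = +£0.85B.
Δexcess reserves = Δreserves − Δrequired = −£279.5B − (+£0.85B) = -£280.35 billion.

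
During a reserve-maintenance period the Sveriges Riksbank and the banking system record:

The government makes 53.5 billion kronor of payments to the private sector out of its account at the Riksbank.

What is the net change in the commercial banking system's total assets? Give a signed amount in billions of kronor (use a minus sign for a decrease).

+53.5 billion

Government spending 53.5 billion kronor: bank balance sheets expand → +53.5B.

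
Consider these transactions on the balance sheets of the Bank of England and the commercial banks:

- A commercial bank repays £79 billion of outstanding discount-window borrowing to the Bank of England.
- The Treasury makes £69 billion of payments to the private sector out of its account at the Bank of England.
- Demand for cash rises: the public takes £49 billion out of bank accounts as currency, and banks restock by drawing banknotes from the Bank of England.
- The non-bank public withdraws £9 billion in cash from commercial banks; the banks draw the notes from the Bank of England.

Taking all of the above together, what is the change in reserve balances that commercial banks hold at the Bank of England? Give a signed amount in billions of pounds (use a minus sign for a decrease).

-£68 billion

Discount-window repayment £79 billion: repayment is debited from reserves → −£79B.
Government spending £69 billion: government payments flow into bank reserve accounts → +£69B.
Currency withdrawal £49 billion: banks swap reserves for currency → −£49B.
Currency withdrawal £9 billion: banks swap reserves for currency → −£9B.
Net: −79 + 69 − 49 − 9 = -£68 billion.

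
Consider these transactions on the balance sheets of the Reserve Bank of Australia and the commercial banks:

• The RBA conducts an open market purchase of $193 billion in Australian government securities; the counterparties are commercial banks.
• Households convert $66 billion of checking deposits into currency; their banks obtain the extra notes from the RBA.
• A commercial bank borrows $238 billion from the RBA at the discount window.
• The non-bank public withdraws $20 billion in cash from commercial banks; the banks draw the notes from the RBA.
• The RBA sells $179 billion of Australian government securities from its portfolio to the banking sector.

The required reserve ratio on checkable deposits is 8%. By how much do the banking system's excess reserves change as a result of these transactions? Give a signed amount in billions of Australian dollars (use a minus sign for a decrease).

OMO purchase (from banks) $193 billion: reserves +$193B, deposits 0.
Currency withdrawal $66 billion: reserves −$66B, deposits −$66B.
Discount-window loan $238 billion: reserves +$238B, deposits 0.
Currency withdrawal $20 billion: reserves −$20B, deposits −$20B.
OMO sale (to banks) $179 billion: reserves −$179B, deposits 0.
Totals: Δreserves = +$166B, Δdeposits = −$86B.
Δrequired reserves = 8% × −$86B = −$6.88B.
Δexcess reserves = Δreserves − Δrequired = +$166B − (−$6.88B) = +$172.88 billion.

+$172.88 billion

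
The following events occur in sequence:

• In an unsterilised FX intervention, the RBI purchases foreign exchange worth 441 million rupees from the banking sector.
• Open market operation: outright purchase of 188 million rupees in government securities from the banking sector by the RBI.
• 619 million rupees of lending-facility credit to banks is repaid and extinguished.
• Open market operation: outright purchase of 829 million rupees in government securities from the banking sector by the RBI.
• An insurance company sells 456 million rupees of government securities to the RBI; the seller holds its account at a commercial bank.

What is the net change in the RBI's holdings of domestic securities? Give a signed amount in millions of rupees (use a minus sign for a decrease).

+1473 million

FX purchase 441 million rupees: the RBI's securities portfolio is untouched → 0.
OMO purchase (from banks) 188 million rupees: securities added to the RBI's portfolio → +188M.
Discount-window repayment 619 million rupees: the RBI's securities portfolio is untouched → 0.
OMO purchase (from banks) 829 million rupees: securities added to the RBI's portfolio → +829M.
Asset purchase (from non-banks) 456 million rupees: securities added to the RBI's portfolio → +456M.
Net: 0 + 188 + 0 + 829 + 456 = +1473 million.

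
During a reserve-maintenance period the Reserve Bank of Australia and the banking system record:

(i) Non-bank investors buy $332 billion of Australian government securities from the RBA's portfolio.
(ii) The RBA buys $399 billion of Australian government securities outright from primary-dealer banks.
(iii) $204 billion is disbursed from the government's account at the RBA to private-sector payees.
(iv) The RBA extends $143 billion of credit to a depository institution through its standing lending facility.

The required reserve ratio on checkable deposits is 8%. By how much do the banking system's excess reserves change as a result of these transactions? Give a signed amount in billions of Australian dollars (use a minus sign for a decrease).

+$424.24 billion

Asset sale (to non-banks) $332 billion: reserves −$332B, deposits −$332B.
OMO purchase (from banks) $399 billion: reserves +$399B, deposits 0.
Government spending $204 billion: reserves +$204B, deposits +$204B.
Discount-window loan $143 billion: reserves +$143B, deposits 0.
Totals: Δreserves = +$414B, Δdeposits = −$128B.
Δrequired reserves = 8% × −$128B = −$10.24B.
Δexcess reserves = Δreserves − Δrequired = +$414B − (−$10.24B) = +$424.24 billion.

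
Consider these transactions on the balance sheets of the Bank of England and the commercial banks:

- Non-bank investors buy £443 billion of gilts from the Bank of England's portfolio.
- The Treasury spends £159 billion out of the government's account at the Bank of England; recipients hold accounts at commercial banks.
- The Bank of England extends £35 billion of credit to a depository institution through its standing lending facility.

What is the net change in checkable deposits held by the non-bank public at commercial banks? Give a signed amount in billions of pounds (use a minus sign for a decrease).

Asset sale (to non-banks) £443 billion: non-bank counterparties' bank balances fall → −£443B.
Government spending £159 billion: non-bank counterparties' bank balances rise → +£159B.
Discount-window loan £35 billion: the counterparty is a bank, so public deposits are unchanged → 0.
Net: −443 + 159 + 0 = -£284 billion.

-£284 billion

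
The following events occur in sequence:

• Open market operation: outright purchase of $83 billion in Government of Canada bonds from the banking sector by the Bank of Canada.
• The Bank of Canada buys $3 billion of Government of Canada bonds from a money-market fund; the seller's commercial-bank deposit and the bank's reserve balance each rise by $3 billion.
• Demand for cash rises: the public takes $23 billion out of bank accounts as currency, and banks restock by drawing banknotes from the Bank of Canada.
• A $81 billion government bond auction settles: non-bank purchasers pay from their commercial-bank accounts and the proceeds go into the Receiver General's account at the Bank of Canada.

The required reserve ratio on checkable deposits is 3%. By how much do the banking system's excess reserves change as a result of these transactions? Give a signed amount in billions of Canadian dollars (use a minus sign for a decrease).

-$14.97 billion

OMO purchase (from banks) $83 billion: reserves +$83B, deposits 0.
Asset purchase (from non-banks) $3 billion: reserves +$3B, deposits +$3B.
Currency withdrawal $23 billion: reserves −$23B, deposits −$23B.
Government account inflow $81 billion: reserves −$81B, deposits −$81B.
Totals: Δreserves = −$18B, Δdeposits = −$101B.
Δrequired reserves = 3% × −$101B = −$3.03B.
Δexcess reserves = Δreserves − Δrequired = −$18B − (−$3.03B) = -$14.97 billion.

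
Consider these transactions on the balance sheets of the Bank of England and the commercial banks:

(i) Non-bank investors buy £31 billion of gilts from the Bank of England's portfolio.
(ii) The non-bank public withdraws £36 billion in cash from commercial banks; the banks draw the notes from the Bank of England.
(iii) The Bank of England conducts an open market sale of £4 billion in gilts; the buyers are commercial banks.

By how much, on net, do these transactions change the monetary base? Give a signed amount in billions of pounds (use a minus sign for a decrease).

-£35 billion

Asset sale (to non-banks) £31 billion: Bank of England balance sheet contracts → −£31B.
Currency withdrawal £36 billion: just a shift between currency and reserves — both are base money → 0.
OMO sale (to banks) £4 billion: Bank of England balance sheet contracts → −£4B.
Net: −31 + 0 − 4 = -£35 billion.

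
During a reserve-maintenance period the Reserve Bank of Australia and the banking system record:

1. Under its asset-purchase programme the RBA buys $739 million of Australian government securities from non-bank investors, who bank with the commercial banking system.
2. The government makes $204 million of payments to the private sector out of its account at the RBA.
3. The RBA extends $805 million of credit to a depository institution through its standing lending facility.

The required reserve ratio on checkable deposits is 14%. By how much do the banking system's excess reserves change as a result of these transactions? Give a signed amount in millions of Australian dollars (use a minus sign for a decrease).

Asset purchase (from non-banks) $739 million: reserves +$739M, deposits +$739M.
Government spending $204 million: reserves +$204M, deposits +$204M.
Discount-window loan $805 million: reserves +$805M, deposits 0.
Totals: Δreserves = +$1748M, Δdeposits = +$943M.
Δrequired reserves = 14% × +$943M = +$132.02M.
Δexcess reserves = Δreserves − Δrequired = +$1748M − (+$132.02M) = +$1615.98 million.

+$1615.98 million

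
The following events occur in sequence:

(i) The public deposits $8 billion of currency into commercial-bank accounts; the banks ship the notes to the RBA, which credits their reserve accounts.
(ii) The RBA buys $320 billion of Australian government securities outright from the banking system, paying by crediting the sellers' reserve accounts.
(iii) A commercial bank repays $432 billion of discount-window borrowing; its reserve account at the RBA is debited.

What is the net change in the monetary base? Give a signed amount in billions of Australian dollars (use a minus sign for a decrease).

Currency deposit $8 billion: just a shift between currency and reserves — both are base money → 0.
OMO purchase (from banks) $320 billion: RBA balance sheet expands → +$320B.
Discount-window repayment $432 billion: RBA balance sheet contracts → −$432B.
Net: 0 + 320 − 432 = -$112 billion.

-$112 billion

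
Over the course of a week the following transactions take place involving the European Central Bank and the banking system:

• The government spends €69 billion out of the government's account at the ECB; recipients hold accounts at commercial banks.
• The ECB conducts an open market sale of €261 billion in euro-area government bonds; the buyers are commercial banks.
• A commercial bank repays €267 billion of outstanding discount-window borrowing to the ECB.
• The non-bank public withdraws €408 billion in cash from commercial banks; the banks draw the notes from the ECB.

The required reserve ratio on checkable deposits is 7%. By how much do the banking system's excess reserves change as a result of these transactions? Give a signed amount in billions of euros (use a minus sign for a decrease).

Government spending €69 billion: reserves +€69B, deposits +€69B.
OMO sale (to banks) €261 billion: reserves −€261B, deposits 0.
Discount-window repayment €267 billion: reserves −€267B, deposits 0.
Currency withdrawal €408 billion: reserves −€408B, deposits −€408B.
Totals: Δreserves = −€867B, Δdeposits = −€339B.
Δrequired reserves = 7% × −€339B = −€23.73B.
Δexcess reserves = Δreserves − Δrequired = −€867B − (−€23.73B) = -€843.27 billion.

-€843.27 billion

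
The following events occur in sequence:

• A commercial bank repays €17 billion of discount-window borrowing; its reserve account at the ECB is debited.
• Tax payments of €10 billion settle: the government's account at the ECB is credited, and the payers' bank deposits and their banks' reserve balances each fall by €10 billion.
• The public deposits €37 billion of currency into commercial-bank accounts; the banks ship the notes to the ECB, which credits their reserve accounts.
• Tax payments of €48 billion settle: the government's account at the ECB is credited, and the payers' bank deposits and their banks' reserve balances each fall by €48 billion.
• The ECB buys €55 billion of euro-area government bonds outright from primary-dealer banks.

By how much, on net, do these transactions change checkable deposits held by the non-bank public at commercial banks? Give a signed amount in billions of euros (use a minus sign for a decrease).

-€21 billion

ECB balance sheet:
  Assets:      Securities +€55B, Loans to banks −€17B
  Liabilities: Bank reserves +€17B, Currency in circulation −€37B, Government deposits +€58B
Commercial banking system:
  Assets:      Reserves at CB +€17B, Securities −€55B
  Liabilities: Checkable deposits −€21B, Borrowings from CB −€17B
So the change in checkable deposits held by the non-bank public at commercial banks is -€21 billion.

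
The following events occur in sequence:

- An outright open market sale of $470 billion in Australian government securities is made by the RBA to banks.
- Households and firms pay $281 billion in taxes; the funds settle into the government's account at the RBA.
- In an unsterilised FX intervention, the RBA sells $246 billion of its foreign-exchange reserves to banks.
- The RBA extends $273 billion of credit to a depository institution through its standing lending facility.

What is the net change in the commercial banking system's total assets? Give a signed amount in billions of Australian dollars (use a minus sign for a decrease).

-$8 billion

RBA balance sheet:
  Assets:      Securities −$470B, Loans to banks +$273B, Foreign assets −$246B
  Liabilities: Bank reserves −$724B, Government deposits +$281B
Commercial banking system:
  Assets:      Reserves at CB −$724B, Securities +$470B, Foreign assets +$246B
  Liabilities: Checkable deposits −$281B, Borrowings from CB +$273B
Change in total bank assets = -$8 billion.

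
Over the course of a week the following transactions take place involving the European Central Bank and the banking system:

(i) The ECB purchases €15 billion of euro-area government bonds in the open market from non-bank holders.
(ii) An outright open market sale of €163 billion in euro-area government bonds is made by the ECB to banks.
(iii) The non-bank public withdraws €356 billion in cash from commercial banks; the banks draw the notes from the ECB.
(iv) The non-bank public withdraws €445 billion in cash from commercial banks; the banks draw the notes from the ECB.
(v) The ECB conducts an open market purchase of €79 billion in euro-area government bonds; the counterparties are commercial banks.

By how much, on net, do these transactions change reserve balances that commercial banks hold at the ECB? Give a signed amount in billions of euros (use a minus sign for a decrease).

-€870 billion

Asset purchase (from non-banks) €15 billion: the ECB pays by crediting reserve accounts → +€15B.
OMO sale (to banks) €163 billion: the buying banks pay out of their reserve balances → −€163B.
Currency withdrawal €356 billion: banks swap reserves for currency → −€356B.
Currency withdrawal €445 billion: banks swap reserves for currency → −€445B.
OMO purchase (from banks) €79 billion: the ECB pays by crediting reserve accounts → +€79B.
Net: 15 − 163 − 356 − 445 + 79 = -€870 billion.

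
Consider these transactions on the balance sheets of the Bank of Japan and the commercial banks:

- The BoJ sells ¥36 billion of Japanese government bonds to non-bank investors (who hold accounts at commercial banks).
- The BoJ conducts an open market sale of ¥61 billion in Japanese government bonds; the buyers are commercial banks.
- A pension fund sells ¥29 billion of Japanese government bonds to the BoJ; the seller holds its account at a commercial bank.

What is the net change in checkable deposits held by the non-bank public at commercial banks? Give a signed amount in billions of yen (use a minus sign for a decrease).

-¥7 billion

Asset sale (to non-banks) ¥36 billion: non-bank counterparties' bank balances fall → −¥36B.
OMO sale (to banks) ¥61 billion: the counterparty is a bank, so public deposits are unchanged → 0.
Asset purchase (from non-banks) ¥29 billion: non-bank counterparties' bank balances rise → +¥29B.
Net: −36 + 0 + 29 = -¥7 billion.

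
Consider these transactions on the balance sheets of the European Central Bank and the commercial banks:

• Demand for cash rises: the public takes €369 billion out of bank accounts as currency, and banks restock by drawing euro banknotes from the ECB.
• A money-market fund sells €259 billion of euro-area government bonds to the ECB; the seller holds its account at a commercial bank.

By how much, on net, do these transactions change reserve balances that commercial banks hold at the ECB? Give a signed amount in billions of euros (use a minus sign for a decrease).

-€110 billion

Currency withdrawal €369 billion: banks swap reserves for currency → −€369B.
Asset purchase (from non-banks) €259 billion: the ECB pays by crediting reserve accounts → +€259B.
Net: −369 + 259 = -€110 billion.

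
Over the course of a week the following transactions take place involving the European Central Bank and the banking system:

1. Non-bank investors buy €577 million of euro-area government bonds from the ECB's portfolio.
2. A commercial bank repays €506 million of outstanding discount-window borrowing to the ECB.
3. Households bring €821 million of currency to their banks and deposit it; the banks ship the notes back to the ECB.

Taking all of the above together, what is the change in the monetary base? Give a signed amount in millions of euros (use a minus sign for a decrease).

Asset sale (to non-banks) €577 million: ECB balance sheet contracts → −€577M.
Discount-window repayment €506 million: ECB balance sheet contracts → −€506M.
Currency deposit €821 million: just a shift between currency and reserves — both are base money → 0.
Net: −577 − 506 + 0 = -€1083 million.

-€1083 million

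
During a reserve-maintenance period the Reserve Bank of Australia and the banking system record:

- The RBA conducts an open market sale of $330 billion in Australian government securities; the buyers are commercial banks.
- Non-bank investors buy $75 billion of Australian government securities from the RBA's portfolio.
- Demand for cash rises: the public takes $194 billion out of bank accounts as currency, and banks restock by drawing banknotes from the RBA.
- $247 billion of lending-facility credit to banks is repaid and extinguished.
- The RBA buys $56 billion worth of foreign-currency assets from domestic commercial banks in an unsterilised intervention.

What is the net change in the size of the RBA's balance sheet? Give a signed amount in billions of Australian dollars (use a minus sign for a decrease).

RBA balance sheet:
  Assets:      Securities −$405B, Loans to banks −$247B, Foreign assets +$56B
  Liabilities: Bank reserves −$790B, Currency in circulation +$194B
Commercial banking system:
  Assets:      Reserves at CB −$790B, Securities +$330B, Foreign assets −$56B
  Liabilities: Checkable deposits −$269B, Borrowings from CB −$247B
Change in total RBA assets = -$596 billion.

-$596 billion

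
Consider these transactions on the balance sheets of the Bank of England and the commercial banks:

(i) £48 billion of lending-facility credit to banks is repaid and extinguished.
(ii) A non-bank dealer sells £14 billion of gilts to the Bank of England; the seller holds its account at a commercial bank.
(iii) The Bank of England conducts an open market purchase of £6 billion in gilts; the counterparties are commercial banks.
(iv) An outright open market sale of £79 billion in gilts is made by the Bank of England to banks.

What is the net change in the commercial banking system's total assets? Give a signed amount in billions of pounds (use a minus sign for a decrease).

Bank of England balance sheet:
  Assets:      Securities −£59B, Loans to banks −£48B
  Liabilities: Bank reserves −£107B
Commercial banking system:
  Assets:      Reserves at CB −£107B, Securities +£73B
  Liabilities: Checkable deposits +£14B, Borrowings from CB −£48B
Change in total bank assets = -£34 billion.

-£34 billion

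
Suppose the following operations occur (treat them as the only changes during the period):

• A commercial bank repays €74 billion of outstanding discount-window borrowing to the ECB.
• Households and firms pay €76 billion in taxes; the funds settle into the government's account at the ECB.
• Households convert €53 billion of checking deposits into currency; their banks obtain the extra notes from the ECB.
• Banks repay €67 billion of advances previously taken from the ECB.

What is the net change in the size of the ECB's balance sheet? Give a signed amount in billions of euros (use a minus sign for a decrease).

Discount-window repayment €74 billion: an ECB asset is shed → −€74B.
Government account inflow €76 billion: only the composition of liabilities changes → 0.
Currency withdrawal €53 billion: only the composition of liabilities changes → 0.
Discount-window repayment €67 billion: an ECB asset is shed → −€67B.
Net: −74 + 0 + 0 − 67 = -€141 billion.

-€141 billion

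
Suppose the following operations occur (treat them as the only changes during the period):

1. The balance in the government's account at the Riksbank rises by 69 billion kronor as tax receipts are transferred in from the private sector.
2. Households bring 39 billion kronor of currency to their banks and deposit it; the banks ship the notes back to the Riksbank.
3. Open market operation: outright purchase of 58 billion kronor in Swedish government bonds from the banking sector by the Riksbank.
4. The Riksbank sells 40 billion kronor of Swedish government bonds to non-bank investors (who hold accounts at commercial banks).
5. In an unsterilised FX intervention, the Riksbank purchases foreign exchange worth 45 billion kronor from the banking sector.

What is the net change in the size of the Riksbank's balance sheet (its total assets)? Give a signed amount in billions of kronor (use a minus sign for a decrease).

+63 billion

Government account inflow 69 billion kronor: only the composition of liabilities changes → 0.
Currency deposit 39 billion kronor: only the composition of liabilities changes → 0.
OMO purchase (from banks) 58 billion kronor: a Riksbank asset is acquired → +58B.
Asset sale (to non-banks) 40 billion kronor: a Riksbank asset is shed → −40B.
FX purchase 45 billion kronor: a Riksbank asset is acquired → +45B.
Net: 0 + 0 + 58 − 40 + 45 = +63 billion.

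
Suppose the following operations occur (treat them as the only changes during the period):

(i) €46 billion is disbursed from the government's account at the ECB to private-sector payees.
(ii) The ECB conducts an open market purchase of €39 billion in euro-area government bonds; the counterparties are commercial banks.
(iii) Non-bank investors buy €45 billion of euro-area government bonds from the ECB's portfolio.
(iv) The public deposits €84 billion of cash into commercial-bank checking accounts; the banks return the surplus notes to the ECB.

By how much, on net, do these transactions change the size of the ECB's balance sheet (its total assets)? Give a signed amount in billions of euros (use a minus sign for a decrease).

-€6 billion

ECB balance sheet:
  Assets:      Securities −€6B
  Liabilities: Bank reserves +€124B, Currency in circulation −€84B, Government deposits −€46B
Commercial banking system:
  Assets:      Reserves at CB +€124B, Securities −€39B
  Liabilities: Checkable deposits +€85B
Change in total ECB assets = -€6 billion.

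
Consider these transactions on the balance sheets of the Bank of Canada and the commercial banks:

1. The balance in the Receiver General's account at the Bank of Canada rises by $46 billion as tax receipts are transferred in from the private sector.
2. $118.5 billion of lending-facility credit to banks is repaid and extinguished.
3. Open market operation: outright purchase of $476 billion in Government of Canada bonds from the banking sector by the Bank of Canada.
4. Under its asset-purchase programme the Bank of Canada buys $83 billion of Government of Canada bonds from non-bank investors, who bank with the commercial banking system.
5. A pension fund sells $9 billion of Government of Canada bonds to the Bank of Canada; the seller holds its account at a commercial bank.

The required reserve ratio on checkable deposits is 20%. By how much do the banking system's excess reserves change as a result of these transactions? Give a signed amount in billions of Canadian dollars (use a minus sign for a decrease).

Government account inflow $46 billion: reserves −$46B, deposits −$46B.
Discount-window repayment $118.5 billion: reserves −$118.5B, deposits 0.
OMO purchase (from banks) $476 billion: reserves +$476B, deposits 0.
Asset purchase (from non-banks) $83 billion: reserves +$83B, deposits +$83B.
Asset purchase (from non-banks) $9 billion: reserves +$9B, deposits +$9B.
Totals: Δreserves = +$403.5B, Δdeposits = +$46B.
Δrequired reserves = 20% × +$46B = +$9.2B.
Δexcess reserves = Δreserves − Δrequired = +$403.5B − (+$9.2B) = +$394.3 billion.

+$394.3 billion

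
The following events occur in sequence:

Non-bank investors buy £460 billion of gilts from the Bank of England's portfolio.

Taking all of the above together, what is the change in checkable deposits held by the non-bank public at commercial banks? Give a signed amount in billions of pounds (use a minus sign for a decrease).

Asset sale (to non-banks) £460 billion: non-bank counterparties' bank balances fall → −£460B.

-£460 billion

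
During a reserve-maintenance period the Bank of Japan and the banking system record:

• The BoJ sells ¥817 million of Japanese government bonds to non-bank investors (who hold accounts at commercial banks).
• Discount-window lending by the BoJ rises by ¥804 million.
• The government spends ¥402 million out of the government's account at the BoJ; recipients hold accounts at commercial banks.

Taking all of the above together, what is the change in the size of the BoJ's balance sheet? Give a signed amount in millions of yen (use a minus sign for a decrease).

-¥13 million

BoJ balance sheet:
  Assets:      Securities −¥817M, Loans to banks +¥804M
  Liabilities: Bank reserves +¥389M, Government deposits −¥402M
Change in total BoJ assets = -¥13 million.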